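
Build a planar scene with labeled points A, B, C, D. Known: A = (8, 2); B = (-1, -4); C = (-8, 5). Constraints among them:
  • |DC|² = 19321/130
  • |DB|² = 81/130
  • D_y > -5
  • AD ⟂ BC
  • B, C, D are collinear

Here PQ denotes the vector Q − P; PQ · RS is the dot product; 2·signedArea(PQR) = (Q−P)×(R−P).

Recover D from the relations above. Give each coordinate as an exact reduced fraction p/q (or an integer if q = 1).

D = (-67/130, -601/130)

1. D_x = -67/130  [B, C, D are collinear ∩ AD ⟂ BC]
2. D_y = -601/130  [B, C, D are collinear ∩ AD ⟂ BC]
   → D = (-67/130, -601/130)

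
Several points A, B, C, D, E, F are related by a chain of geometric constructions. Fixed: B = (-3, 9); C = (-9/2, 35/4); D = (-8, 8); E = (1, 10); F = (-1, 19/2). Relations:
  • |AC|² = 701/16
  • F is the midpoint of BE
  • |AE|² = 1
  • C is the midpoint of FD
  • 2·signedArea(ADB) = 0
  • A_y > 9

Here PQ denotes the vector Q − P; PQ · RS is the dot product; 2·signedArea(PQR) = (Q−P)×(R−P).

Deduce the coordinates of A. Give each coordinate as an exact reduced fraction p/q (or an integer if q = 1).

A = (2, 10)

1. A_x = 2  [line -1·x + 5·y + -48 = 0 ∩ |AC|² = 701/16]
2. A_y = 10  [line -1·x + 5·y + -48 = 0 ∩ |AC|² = 701/16]
   → A = (2, 10)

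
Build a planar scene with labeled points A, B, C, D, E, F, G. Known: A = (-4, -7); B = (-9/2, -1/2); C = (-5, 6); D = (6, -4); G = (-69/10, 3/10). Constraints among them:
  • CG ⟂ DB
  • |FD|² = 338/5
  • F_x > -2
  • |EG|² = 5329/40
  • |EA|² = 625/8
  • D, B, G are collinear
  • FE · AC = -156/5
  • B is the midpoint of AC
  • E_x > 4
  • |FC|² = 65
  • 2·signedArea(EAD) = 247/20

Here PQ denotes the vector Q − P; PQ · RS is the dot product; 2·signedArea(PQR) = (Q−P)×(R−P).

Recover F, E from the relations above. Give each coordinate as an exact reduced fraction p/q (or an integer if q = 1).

E = (81/20, -67/20)
F = (-9/5, -7/5)

1. E_x = 81/20  [line -3·x + 10·y + 913/20 = 0 ∩ |EA|² = 625/8]
2. E_y = -67/20  [line -3·x + 10·y + 913/20 = 0 ∩ |EA|² = 625/8]
   → E = (81/20, -67/20)
3. F_x = -9/5  [line 1·x + -13·y + -82/5 = 0 ∩ |FC|² = 65]
4. F_y = -7/5  [line 1·x + -13·y + -82/5 = 0 ∩ |FC|² = 65]
   → F = (-9/5, -7/5)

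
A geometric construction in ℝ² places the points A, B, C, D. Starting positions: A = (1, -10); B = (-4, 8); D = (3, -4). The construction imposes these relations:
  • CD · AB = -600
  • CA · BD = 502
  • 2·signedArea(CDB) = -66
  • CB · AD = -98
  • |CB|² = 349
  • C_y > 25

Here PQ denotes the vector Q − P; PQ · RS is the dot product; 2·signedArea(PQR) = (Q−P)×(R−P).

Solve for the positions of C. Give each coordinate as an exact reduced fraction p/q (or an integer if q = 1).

C = (-9, 26)

1. C_x = -9  [CD · AB = -600 ∩ CA · BD = 502]
2. C_y = 26  [CD · AB = -600 ∩ CA · BD = 502]
   → C = (-9, 26)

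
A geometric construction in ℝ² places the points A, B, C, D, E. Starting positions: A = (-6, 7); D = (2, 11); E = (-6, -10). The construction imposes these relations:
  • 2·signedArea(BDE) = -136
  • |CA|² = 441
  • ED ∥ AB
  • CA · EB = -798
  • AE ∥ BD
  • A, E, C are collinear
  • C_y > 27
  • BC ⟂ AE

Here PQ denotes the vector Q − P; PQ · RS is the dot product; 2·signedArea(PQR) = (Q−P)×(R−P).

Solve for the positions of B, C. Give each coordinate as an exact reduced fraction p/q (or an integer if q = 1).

1. B_x = 2  [AE ∥ BD ∩ ED ∥ AB]
2. B_y = 28  [AE ∥ BD ∩ ED ∥ AB]
   → B = (2, 28)
3. C_x = -6  [A, E, C are collinear ∩ BC ⟂ AE]
4. C_y = 28  [A, E, C are collinear ∩ BC ⟂ AE]
   → C = (-6, 28)

B = (2, 28)
C = (-6, 28)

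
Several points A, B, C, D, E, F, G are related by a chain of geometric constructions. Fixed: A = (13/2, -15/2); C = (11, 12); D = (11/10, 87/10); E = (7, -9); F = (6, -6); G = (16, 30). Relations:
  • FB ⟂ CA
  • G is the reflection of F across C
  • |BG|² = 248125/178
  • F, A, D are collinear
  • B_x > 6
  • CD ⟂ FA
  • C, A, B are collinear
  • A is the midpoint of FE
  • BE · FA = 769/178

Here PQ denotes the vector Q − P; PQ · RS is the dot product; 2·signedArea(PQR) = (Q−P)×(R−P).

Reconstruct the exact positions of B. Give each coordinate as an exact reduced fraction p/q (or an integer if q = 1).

1. B_x = 1211/178  [C, A, B are collinear ∩ FB ⟂ CA]
2. B_y = -1101/178  [C, A, B are collinear ∩ FB ⟂ CA]
   → B = (1211/178, -1101/178)

B = (1211/178, -1101/178)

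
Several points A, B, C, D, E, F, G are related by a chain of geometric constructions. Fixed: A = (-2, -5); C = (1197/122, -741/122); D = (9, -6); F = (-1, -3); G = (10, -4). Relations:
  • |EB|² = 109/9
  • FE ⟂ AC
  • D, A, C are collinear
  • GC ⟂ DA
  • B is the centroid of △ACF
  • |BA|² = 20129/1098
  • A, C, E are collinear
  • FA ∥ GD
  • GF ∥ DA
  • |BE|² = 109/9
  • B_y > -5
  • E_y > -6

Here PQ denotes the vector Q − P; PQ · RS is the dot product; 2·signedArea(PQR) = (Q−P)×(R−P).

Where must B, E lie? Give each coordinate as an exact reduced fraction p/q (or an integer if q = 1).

1. B_x = 277/122  [B is the centroid of △ACF]
2. B_y = -1717/366  [B is the centroid of △ACF]
   → B = (277/122, -1717/366)
3. E_x = -145/122  [A, C, E are collinear ∩ FE ⟂ AC]
4. E_y = -619/122  [A, C, E are collinear ∩ FE ⟂ AC]
   → E = (-145/122, -619/122)

B = (277/122, -1717/366)
E = (-145/122, -619/122)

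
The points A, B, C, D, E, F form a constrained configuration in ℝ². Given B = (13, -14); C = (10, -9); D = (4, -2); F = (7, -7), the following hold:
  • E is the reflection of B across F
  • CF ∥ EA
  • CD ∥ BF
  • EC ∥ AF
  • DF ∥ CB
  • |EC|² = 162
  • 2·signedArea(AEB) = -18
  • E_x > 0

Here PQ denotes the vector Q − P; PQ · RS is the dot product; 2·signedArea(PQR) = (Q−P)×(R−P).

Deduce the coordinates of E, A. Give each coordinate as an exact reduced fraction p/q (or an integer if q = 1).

A = (-2, 2)
E = (1, 0)

1. E_x = 1  [E is the reflection of B across F]
2. E_y = 0  [E is the reflection of B across F]
   → E = (1, 0)
3. A_x = -2  [EC ∥ AF ∩ CF ∥ EA]
4. A_y = 2  [EC ∥ AF ∩ CF ∥ EA]
   → A = (-2, 2)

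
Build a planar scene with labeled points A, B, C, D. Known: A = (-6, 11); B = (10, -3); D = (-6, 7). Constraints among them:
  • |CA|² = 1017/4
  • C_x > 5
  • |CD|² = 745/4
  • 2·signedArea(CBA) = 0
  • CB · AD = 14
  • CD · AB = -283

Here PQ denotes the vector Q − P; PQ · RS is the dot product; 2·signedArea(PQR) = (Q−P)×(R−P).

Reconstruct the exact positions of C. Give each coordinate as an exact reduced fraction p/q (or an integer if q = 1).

1. C_x = 6  [2·signedArea(CBA) = 0 ∩ CB · AD = 14]
2. C_y = 1/2  [2·signedArea(CBA) = 0 ∩ CB · AD = 14]
   → C = (6, 1/2)

C = (6, 1/2)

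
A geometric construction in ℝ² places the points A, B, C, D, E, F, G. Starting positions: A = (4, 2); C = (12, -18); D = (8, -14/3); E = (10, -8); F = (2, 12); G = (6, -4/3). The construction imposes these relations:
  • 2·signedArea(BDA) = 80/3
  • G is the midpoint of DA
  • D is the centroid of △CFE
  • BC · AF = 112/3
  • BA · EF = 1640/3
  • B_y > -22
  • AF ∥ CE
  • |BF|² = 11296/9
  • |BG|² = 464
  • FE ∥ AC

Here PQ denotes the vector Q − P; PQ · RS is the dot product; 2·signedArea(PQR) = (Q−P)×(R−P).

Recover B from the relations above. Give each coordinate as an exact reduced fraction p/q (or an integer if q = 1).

B = (14, -64/3)

1. B_x = 14  [BC · AF = 112/3 ∩ BA · EF = 1640/3]
2. B_y = -64/3  [BC · AF = 112/3 ∩ BA · EF = 1640/3]
   → B = (14, -64/3)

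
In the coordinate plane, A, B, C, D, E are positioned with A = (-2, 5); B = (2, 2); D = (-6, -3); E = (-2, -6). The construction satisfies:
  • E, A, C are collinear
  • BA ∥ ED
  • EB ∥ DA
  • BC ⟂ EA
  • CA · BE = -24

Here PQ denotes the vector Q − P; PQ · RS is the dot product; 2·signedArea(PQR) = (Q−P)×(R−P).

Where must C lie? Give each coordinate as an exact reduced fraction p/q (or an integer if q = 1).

1. C_x = -2  [E, A, C are collinear ∩ BC ⟂ EA]
2. C_y = 2  [E, A, C are collinear ∩ BC ⟂ EA]
   → C = (-2, 2)

C = (-2, 2)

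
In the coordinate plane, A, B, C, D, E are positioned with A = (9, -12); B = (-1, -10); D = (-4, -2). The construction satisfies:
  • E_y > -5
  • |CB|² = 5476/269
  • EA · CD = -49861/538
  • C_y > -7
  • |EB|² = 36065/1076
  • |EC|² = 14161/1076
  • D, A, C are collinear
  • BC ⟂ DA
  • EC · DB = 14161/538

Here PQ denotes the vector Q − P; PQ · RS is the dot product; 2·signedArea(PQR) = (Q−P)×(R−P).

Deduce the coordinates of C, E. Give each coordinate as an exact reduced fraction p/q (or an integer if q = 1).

C = (471/269, -1728/269)
E = (-605/538, -1133/269)

1. C_x = 471/269  [D, A, C are collinear ∩ BC ⟂ DA]
2. C_y = -1728/269  [D, A, C are collinear ∩ BC ⟂ DA]
   → C = (471/269, -1728/269)
3. E_x = -605/538  [EC · DB = 14161/538 ∩ EA · CD = -49861/538]
4. E_y = -1133/269  [EC · DB = 14161/538 ∩ EA · CD = -49861/538]
   → E = (-605/538, -1133/269)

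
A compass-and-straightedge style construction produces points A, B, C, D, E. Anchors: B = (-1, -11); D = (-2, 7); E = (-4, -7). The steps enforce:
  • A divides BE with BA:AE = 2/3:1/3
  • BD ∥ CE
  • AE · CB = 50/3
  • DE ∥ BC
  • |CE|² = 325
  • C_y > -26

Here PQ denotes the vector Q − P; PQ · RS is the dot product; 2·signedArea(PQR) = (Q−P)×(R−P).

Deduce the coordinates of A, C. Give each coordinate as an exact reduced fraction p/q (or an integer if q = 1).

1. A_x = -3  [A divides BE with BA:AE = 2/3:1/3]
2. A_y = -25/3  [A divides BE with BA:AE = 2/3:1/3]
   → A = (-3, -25/3)
3. C_x = -3  [BD ∥ CE ∩ DE ∥ BC]
4. C_y = -25  [BD ∥ CE ∩ DE ∥ BC]
   → C = (-3, -25)

A = (-3, -25/3)
C = (-3, -25)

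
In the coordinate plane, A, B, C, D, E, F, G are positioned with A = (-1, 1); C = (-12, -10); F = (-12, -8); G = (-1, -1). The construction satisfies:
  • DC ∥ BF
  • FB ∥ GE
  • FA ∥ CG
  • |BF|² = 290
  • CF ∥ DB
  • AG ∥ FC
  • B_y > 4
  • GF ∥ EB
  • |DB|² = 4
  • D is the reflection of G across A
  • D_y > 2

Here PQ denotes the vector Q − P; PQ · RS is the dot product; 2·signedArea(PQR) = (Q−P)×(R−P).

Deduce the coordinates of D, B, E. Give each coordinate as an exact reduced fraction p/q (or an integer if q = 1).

1. D_x = -1  [D is the reflection of G across A]
2. D_y = 3  [D is the reflection of G across A]
   → D = (-1, 3)
3. B_x = -1  [DC ∥ BF ∩ CF ∥ DB]
4. B_y = 5  [DC ∥ BF ∩ CF ∥ DB]
   → B = (-1, 5)
5. E_x = 10  [GF ∥ EB ∩ FB ∥ GE]
6. E_y = 12  [GF ∥ EB ∩ FB ∥ GE]
   → E = (10, 12)

B = (-1, 5)
D = (-1, 3)
E = (10, 12)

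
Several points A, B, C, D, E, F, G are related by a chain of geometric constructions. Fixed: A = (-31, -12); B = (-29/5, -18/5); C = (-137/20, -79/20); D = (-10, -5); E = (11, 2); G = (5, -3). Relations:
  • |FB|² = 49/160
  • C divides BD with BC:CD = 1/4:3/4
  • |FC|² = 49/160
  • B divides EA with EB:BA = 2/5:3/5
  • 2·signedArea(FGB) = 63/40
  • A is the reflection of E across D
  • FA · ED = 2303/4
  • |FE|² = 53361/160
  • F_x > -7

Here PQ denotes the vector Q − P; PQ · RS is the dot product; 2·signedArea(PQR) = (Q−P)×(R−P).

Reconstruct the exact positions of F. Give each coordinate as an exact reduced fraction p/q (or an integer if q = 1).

F = (-253/40, -151/40)

1. F_x = -253/40  [2·signedArea(FGB) = 63/40 ∩ FA · ED = 2303/4]
2. F_y = -151/40  [2·signedArea(FGB) = 63/40 ∩ FA · ED = 2303/4]
   → F = (-253/40, -151/40)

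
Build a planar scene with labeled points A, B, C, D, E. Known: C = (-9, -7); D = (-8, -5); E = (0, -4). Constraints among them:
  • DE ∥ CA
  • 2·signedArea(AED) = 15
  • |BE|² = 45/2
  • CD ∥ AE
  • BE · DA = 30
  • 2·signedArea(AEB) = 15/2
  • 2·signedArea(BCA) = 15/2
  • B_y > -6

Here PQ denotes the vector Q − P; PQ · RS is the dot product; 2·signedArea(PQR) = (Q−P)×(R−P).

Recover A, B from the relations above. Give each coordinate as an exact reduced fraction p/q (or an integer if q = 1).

1. A_x = -1  [CD ∥ AE ∩ DE ∥ CA]
2. A_y = -6  [CD ∥ AE ∩ DE ∥ CA]
   → A = (-1, -6)
3. B_x = -9/2  [2·signedArea(BCA) = 15/2 ∩ 2·signedArea(AEB) = 15/2]
4. B_y = -11/2  [2·signedArea(BCA) = 15/2 ∩ 2·signedArea(AEB) = 15/2]
   → B = (-9/2, -11/2)

A = (-1, -6)
B = (-9/2, -11/2)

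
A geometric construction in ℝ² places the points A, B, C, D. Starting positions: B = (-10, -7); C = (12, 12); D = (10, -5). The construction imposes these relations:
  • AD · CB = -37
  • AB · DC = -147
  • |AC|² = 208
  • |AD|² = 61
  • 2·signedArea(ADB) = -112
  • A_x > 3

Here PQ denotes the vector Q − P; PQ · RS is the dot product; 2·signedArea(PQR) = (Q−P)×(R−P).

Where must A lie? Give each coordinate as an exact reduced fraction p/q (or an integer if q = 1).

A = (4, 0)

1. A_x = 4  [AD · CB = -37 ∩ AB · DC = -147]
2. A_y = 0  [AD · CB = -37 ∩ AB · DC = -147]
   → A = (4, 0)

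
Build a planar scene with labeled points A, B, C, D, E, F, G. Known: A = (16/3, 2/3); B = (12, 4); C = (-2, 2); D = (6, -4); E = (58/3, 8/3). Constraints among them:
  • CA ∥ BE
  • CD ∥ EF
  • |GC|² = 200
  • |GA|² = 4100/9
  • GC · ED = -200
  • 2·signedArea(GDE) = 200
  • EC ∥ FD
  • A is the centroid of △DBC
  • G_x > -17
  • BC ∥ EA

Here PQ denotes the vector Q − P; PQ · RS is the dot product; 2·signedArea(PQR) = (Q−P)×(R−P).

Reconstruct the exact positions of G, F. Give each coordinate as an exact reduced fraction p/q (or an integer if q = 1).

F = (82/3, -10/3)
G = (-16, 0)

1. G_x = -16  [GC · ED = -200 ∩ 2·signedArea(GDE) = 200]
2. G_y = 0  [GC · ED = -200 ∩ 2·signedArea(GDE) = 200]
   → G = (-16, 0)
3. F_x = 82/3  [EC ∥ FD ∩ CD ∥ EF]
4. F_y = -10/3  [EC ∥ FD ∩ CD ∥ EF]
   → F = (82/3, -10/3)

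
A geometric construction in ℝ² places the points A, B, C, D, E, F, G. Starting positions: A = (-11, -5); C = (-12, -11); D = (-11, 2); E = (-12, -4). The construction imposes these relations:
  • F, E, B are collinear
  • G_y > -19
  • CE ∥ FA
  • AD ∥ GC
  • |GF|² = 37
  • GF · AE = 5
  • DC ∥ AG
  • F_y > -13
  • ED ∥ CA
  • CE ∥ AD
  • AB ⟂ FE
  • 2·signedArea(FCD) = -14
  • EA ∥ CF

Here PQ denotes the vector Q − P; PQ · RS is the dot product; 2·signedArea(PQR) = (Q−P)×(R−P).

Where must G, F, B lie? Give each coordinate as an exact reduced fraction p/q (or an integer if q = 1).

B = (-771/65, -332/65)
F = (-11, -12)
G = (-12, -18)

1. G_x = -12  [AD ∥ GC ∩ DC ∥ AG]
2. G_y = -18  [AD ∥ GC ∩ DC ∥ AG]
   → G = (-12, -18)
3. F_x = -11  [CE ∥ FA ∩ EA ∥ CF]
4. F_y = -12  [CE ∥ FA ∩ EA ∥ CF]
   → F = (-11, -12)
5. B_x = -771/65  [F, E, B are collinear ∩ AB ⟂ FE]
6. B_y = -332/65  [F, E, B are collinear ∩ AB ⟂ FE]
   → B = (-771/65, -332/65)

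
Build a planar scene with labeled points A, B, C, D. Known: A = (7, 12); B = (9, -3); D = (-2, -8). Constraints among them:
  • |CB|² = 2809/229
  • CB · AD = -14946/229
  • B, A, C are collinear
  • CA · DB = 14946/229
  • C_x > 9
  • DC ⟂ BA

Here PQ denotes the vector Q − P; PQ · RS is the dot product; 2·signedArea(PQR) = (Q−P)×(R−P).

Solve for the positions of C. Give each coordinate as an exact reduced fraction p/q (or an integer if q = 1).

C = (2167/229, -1482/229)

1. C_x = 2167/229  [B, A, C are collinear ∩ DC ⟂ BA]
2. C_y = -1482/229  [B, A, C are collinear ∩ DC ⟂ BA]
   → C = (2167/229, -1482/229)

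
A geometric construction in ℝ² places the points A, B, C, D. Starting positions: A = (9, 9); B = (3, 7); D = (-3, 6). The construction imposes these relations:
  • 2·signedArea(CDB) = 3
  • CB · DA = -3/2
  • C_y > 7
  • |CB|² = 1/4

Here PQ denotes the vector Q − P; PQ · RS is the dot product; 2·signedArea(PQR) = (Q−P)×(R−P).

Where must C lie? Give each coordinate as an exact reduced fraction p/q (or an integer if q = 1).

1. C_x = 3  [2·signedArea(CDB) = 3 ∩ CB · DA = -3/2]
2. C_y = 15/2  [2·signedArea(CDB) = 3 ∩ CB · DA = -3/2]
   → C = (3, 15/2)

C = (3, 15/2)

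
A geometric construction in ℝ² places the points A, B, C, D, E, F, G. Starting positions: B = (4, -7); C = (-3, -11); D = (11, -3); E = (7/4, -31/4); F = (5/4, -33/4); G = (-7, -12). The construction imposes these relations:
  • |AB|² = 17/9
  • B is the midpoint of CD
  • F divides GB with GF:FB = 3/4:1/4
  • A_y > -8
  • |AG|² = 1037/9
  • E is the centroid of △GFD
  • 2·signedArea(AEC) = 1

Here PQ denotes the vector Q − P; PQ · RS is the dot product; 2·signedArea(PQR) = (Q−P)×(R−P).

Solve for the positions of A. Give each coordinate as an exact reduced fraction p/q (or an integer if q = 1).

A = (8/3, -22/3)

1. A_x = 8/3  [line 13/4·x + -19/4·y + -87/2 = 0 ∩ |AG|² = 1037/9]
2. A_y = -22/3  [line 13/4·x + -19/4·y + -87/2 = 0 ∩ |AG|² = 1037/9]
   → A = (8/3, -22/3)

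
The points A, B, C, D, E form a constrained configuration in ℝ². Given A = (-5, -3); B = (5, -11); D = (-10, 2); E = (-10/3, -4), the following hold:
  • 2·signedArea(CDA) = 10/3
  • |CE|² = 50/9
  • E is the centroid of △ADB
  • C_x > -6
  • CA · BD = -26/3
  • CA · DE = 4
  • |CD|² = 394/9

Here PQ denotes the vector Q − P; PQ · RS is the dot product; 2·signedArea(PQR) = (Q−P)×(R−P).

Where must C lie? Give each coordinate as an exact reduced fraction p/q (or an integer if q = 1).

C = (-5, -7/3)

1. C_x = -5  [CA · BD = -26/3 ∩ CA · DE = 4]
2. C_y = -7/3  [CA · BD = -26/3 ∩ CA · DE = 4]
   → C = (-5, -7/3)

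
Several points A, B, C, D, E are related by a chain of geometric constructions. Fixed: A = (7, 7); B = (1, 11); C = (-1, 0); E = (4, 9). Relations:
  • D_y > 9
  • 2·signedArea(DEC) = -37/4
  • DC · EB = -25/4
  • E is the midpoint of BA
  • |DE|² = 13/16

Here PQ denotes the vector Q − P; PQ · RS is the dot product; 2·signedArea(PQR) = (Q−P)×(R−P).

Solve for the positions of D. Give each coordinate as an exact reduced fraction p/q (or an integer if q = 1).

D = (13/4, 19/2)

1. D_x = 13/4  [DC · EB = -25/4 ∩ 2·signedArea(DEC) = -37/4]
2. D_y = 19/2  [DC · EB = -25/4 ∩ 2·signedArea(DEC) = -37/4]
   → D = (13/4, 19/2)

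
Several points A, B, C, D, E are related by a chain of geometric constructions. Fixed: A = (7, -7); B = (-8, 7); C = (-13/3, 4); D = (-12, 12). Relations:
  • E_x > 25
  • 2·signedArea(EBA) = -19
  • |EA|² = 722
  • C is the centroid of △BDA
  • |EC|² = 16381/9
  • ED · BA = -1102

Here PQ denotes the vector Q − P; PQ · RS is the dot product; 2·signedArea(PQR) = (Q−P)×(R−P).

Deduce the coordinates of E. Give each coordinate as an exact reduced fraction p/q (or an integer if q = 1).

E = (26, -26)

1. E_x = 26  [ED · BA = -1102 ∩ 2·signedArea(EBA) = -19]
2. E_y = -26  [ED · BA = -1102 ∩ 2·signedArea(EBA) = -19]
   → E = (26, -26)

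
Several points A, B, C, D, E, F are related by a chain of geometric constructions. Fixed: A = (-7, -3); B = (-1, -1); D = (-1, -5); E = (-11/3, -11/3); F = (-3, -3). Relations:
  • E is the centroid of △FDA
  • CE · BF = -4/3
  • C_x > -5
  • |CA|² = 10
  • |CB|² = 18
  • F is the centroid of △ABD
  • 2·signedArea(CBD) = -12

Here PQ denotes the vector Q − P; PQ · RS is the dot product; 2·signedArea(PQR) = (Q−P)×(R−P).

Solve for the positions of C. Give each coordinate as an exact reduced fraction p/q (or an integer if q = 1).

1. C_x = -4  [CE · BF = -4/3 ∩ 2·signedArea(CBD) = -12]
2. C_y = -4  [CE · BF = -4/3 ∩ 2·signedArea(CBD) = -12]
   → C = (-4, -4)

C = (-4, -4)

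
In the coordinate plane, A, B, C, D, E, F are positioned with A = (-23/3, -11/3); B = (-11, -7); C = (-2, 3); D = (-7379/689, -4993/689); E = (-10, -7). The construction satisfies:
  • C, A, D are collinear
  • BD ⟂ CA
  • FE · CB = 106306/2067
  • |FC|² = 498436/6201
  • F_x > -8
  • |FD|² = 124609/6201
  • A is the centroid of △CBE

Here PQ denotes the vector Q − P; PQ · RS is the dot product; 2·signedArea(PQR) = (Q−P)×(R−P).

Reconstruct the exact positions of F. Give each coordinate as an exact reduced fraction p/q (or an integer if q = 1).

F = (-16136/2067, -7919/2067)

1. F_x = -16136/2067  [line 9·x + 10·y + 224414/2067 = 0 ∩ |FC|² = 498436/6201]
2. F_y = -7919/2067  [line 9·x + 10·y + 224414/2067 = 0 ∩ |FC|² = 498436/6201]
   → F = (-16136/2067, -7919/2067)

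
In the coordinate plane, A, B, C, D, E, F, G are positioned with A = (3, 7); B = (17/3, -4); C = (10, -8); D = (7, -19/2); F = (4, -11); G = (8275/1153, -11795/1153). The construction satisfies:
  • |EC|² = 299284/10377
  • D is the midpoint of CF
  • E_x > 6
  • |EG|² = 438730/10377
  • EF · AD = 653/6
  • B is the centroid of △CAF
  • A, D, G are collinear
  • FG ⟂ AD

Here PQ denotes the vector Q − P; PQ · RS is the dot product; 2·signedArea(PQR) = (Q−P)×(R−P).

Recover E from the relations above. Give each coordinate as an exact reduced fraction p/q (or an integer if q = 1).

E = (23264/3459, -4316/1153)

1. E_x = 23264/3459  [line -4·x + 33/2·y + 266/3 = 0 ∩ |EG|² = 438730/10377]
2. E_y = -4316/1153  [line -4·x + 33/2·y + 266/3 = 0 ∩ |EG|² = 438730/10377]
   → E = (23264/3459, -4316/1153)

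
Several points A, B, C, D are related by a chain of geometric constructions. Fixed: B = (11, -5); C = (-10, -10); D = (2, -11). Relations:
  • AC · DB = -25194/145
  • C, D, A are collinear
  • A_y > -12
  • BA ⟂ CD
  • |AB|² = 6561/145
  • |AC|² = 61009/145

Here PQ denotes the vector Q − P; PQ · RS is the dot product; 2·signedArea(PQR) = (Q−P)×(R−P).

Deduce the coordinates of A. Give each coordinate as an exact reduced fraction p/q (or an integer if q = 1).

1. A_x = 1514/145  [C, D, A are collinear ∩ BA ⟂ CD]
2. A_y = -1697/145  [C, D, A are collinear ∩ BA ⟂ CD]
   → A = (1514/145, -1697/145)

A = (1514/145, -1697/145)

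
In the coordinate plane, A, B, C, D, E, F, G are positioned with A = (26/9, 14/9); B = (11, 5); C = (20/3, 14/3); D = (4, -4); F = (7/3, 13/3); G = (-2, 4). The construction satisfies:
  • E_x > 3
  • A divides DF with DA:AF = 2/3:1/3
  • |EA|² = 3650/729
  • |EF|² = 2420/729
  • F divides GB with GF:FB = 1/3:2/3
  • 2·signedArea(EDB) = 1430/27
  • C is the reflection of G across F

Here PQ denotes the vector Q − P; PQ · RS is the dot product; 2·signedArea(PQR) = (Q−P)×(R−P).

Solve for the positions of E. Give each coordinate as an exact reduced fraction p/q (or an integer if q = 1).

1. E_x = 107/27  [line -9·x + 7·y + 298/27 = 0 ∩ |EA|² = 3650/729]
2. E_y = 95/27  [line -9·x + 7·y + 298/27 = 0 ∩ |EA|² = 3650/729]
   → E = (107/27, 95/27)

E = (107/27, 95/27)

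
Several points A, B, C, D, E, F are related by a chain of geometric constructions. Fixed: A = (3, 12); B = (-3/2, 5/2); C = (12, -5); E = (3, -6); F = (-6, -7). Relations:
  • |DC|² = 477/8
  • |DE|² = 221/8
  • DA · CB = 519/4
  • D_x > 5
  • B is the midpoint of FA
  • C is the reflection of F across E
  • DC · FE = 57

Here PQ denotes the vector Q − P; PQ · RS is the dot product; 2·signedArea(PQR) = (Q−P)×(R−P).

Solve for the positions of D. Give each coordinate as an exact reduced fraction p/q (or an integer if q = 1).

1. D_x = 21/4  [DC · FE = 57 ∩ DA · CB = 519/4]
2. D_y = -5/4  [DC · FE = 57 ∩ DA · CB = 519/4]
   → D = (21/4, -5/4)

D = (21/4, -5/4)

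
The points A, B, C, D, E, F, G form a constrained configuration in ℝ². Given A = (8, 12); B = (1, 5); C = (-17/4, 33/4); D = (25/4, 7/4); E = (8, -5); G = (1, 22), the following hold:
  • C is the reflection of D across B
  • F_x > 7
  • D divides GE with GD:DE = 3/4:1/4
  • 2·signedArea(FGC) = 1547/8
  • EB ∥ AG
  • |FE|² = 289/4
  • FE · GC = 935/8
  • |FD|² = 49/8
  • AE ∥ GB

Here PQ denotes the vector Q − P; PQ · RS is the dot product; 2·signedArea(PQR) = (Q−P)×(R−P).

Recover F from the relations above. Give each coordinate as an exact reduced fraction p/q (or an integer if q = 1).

F = (8, 7/2)

1. F_x = 8  [2·signedArea(FGC) = 1547/8 ∩ FE · GC = 935/8]
2. F_y = 7/2  [2·signedArea(FGC) = 1547/8 ∩ FE · GC = 935/8]
   → F = (8, 7/2)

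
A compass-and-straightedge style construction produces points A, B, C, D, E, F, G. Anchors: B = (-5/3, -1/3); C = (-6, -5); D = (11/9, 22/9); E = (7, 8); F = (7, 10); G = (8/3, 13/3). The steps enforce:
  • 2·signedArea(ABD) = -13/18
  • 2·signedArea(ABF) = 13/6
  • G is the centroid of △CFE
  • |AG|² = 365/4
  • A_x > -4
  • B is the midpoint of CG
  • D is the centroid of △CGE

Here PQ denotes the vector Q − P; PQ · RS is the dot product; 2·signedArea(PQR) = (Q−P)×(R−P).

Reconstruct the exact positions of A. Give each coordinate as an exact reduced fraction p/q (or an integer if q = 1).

1. A_x = -23/6  [2·signedArea(ABD) = -13/18 ∩ 2·signedArea(ABF) = 13/6]
2. A_y = -8/3  [2·signedArea(ABD) = -13/18 ∩ 2·signedArea(ABF) = 13/6]
   → A = (-23/6, -8/3)

A = (-23/6, -8/3)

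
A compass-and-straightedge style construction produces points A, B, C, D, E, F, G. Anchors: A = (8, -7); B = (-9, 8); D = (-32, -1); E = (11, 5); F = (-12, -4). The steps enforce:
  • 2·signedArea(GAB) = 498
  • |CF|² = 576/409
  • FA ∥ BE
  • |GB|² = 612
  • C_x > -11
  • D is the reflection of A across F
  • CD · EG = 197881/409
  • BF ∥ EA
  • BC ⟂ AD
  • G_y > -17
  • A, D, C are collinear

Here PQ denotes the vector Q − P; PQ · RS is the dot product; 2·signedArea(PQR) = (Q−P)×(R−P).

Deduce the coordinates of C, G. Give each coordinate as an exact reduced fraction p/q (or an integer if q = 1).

C = (-4428/409, -1708/409)
G = (-15, -16)

1. C_x = -4428/409  [A, D, C are collinear ∩ BC ⟂ AD]
2. C_y = -1708/409  [A, D, C are collinear ∩ BC ⟂ AD]
   → C = (-4428/409, -1708/409)
3. G_x = -15  [2·signedArea(GAB) = 498 ∩ CD · EG = 197881/409]
4. G_y = -16  [2·signedArea(GAB) = 498 ∩ CD · EG = 197881/409]
   → G = (-15, -16)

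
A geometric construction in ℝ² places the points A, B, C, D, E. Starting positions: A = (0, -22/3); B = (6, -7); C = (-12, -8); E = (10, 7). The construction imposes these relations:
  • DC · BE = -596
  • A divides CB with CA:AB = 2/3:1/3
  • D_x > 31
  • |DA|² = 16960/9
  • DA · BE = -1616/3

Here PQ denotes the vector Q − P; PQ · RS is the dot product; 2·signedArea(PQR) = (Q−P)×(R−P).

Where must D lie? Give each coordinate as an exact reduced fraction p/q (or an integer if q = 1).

D = (32, 22)

1. D_x = 32  [line -4·x + -14·y + 436 = 0 ∩ |DA|² = 16960/9]
2. D_y = 22  [line -4·x + -14·y + 436 = 0 ∩ |DA|² = 16960/9]
   → D = (32, 22)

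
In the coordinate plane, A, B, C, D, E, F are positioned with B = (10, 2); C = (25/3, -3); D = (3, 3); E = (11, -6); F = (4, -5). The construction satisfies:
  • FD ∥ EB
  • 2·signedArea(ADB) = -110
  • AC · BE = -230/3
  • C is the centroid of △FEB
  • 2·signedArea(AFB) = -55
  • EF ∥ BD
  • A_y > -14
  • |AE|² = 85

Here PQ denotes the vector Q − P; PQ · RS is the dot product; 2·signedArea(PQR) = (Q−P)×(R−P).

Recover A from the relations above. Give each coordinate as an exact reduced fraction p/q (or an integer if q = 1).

1. A_x = 5  [AC · BE = -230/3 ∩ 2·signedArea(ADB) = -110]
2. A_y = -13  [AC · BE = -230/3 ∩ 2·signedArea(ADB) = -110]
   → A = (5, -13)

A = (5, -13)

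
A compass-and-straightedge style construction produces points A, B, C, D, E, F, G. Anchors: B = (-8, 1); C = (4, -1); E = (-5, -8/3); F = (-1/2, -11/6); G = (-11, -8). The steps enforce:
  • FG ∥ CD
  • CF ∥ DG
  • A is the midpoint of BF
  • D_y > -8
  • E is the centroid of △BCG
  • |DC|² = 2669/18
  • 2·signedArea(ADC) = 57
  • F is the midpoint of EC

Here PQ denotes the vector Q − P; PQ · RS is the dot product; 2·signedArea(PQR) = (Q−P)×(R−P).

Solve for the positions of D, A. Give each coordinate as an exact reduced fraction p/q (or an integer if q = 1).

1. D_x = -13/2  [CF ∥ DG ∩ FG ∥ CD]
2. D_y = -43/6  [CF ∥ DG ∩ FG ∥ CD]
   → D = (-13/2, -43/6)
3. A_x = -17/4  [A is the midpoint of BF]
4. A_y = -5/12  [A is the midpoint of BF]
   → A = (-17/4, -5/12)

A = (-17/4, -5/12)
D = (-13/2, -43/6)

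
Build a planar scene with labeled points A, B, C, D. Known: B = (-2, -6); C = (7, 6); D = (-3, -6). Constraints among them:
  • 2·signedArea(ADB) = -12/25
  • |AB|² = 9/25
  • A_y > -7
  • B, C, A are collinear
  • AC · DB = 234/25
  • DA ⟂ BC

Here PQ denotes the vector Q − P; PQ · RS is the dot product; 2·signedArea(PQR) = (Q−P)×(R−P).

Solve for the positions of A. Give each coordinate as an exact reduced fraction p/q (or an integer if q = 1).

1. A_x = -59/25  [B, C, A are collinear ∩ DA ⟂ BC]
2. A_y = -162/25  [B, C, A are collinear ∩ DA ⟂ BC]
   → A = (-59/25, -162/25)

A = (-59/25, -162/25)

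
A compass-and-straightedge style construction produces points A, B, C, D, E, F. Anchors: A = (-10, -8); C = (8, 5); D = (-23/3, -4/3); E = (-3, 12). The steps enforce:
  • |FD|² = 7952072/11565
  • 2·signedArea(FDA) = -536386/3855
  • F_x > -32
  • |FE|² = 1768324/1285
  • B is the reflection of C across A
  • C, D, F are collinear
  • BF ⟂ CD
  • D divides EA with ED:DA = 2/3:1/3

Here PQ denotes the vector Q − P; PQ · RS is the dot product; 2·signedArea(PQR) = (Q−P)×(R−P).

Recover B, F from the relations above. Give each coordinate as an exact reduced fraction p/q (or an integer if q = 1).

1. B_x = -28  [B is the reflection of C across A]
2. B_y = -21  [B is the reflection of C across A]
   → B = (-28, -21)
3. F_x = -41091/1285  [C, D, F are collinear ∩ BF ⟂ CD]
4. F_y = -14342/1285  [C, D, F are collinear ∩ BF ⟂ CD]
   → F = (-41091/1285, -14342/1285)

B = (-28, -21)
F = (-41091/1285, -14342/1285)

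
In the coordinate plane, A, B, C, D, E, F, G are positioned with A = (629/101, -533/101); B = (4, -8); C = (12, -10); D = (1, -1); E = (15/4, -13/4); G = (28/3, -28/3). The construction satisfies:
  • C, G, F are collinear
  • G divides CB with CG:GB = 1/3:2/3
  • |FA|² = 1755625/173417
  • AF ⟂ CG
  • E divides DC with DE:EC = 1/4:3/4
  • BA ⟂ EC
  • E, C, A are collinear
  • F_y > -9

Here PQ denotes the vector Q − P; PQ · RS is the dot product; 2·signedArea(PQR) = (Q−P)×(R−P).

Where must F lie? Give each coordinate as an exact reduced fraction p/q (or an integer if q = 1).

1. F_x = 9368/1717  [C, G, F are collinear ∩ AF ⟂ CG]
2. F_y = -14361/1717  [C, G, F are collinear ∩ AF ⟂ CG]
   → F = (9368/1717, -14361/1717)

F = (9368/1717, -14361/1717)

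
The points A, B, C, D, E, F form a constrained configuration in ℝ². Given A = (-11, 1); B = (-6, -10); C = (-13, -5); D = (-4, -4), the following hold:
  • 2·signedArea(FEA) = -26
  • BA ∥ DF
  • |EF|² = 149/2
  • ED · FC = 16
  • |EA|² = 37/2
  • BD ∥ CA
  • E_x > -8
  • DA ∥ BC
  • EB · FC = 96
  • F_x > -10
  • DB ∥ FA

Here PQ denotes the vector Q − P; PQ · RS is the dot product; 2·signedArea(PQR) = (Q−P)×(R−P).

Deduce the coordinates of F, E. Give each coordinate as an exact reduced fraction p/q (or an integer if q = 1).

E = (-15/2, -3/2)
F = (-9, 7)

1. F_x = -9  [DB ∥ FA ∩ BA ∥ DF]
2. F_y = 7  [DB ∥ FA ∩ BA ∥ DF]
   → F = (-9, 7)
3. E_x = -15/2  [ED · FC = 16 ∩ 2·signedArea(FEA) = -26]
4. E_y = -3/2  [ED · FC = 16 ∩ 2·signedArea(FEA) = -26]
   → E = (-15/2, -3/2)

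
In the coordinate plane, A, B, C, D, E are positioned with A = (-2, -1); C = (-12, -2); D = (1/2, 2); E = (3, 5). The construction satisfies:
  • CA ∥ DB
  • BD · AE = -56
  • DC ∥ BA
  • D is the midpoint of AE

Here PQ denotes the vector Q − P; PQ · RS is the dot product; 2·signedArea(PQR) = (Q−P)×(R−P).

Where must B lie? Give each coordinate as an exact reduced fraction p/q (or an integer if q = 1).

B = (21/2, 3)

1. B_x = 21/2  [DC ∥ BA ∩ CA ∥ DB]
2. B_y = 3  [DC ∥ BA ∩ CA ∥ DB]
   → B = (21/2, 3)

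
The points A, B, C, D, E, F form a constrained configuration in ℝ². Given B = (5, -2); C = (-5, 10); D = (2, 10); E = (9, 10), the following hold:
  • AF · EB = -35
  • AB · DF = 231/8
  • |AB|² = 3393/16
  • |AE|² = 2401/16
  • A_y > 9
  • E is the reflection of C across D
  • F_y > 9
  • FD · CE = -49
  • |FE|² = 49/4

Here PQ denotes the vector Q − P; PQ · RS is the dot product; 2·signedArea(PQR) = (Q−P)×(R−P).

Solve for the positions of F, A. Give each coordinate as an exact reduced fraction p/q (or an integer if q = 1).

1. F_x = 11/2  [FD · CE = -49]
2. F_y = 10  [|FE|² = 49/4]
   → F = (11/2, 10)
3. A_x = -13/4  [AB · DF = 231/8 ∩ AF · EB = -35]
4. A_y = 10  [AB · DF = 231/8 ∩ AF · EB = -35]
   → A = (-13/4, 10)

A = (-13/4, 10)
F = (11/2, 10)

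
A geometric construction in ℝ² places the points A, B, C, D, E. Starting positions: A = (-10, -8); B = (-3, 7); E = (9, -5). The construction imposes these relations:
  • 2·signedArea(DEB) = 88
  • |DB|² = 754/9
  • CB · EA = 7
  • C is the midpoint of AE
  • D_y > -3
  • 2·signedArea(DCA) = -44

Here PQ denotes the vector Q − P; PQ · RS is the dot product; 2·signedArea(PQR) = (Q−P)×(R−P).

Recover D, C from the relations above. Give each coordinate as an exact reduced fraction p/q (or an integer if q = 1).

1. C_x = -1/2  [C is the midpoint of AE]
2. C_y = -13/2  [C is the midpoint of AE]
   → C = (-1/2, -13/2)
3. D_x = -4/3  [2·signedArea(DCA) = -44 ∩ 2·signedArea(DEB) = 88]
4. D_y = -2  [2·signedArea(DCA) = -44 ∩ 2·signedArea(DEB) = 88]
   → D = (-4/3, -2)

C = (-1/2, -13/2)
D = (-4/3, -2)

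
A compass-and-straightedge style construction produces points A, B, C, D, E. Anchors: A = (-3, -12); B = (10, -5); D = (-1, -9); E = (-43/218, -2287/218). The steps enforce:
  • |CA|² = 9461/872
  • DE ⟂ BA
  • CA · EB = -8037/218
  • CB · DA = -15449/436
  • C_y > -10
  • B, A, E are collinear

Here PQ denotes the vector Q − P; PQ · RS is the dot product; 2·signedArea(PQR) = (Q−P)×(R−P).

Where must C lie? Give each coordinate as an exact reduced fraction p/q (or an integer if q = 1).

C = (-261/436, -4249/436)

1. C_x = -261/436  [CB · DA = -15449/436 ∩ CA · EB = -8037/218]
2. C_y = -4249/436  [CB · DA = -15449/436 ∩ CA · EB = -8037/218]
   → C = (-261/436, -4249/436)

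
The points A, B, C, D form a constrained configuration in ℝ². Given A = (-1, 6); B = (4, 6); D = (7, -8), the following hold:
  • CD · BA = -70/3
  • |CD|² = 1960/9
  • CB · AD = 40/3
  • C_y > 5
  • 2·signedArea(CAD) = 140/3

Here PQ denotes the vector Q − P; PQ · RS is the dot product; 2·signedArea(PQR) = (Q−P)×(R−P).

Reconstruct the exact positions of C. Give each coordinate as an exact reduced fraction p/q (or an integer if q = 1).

1. C_x = 7/3  [2·signedArea(CAD) = 140/3 ∩ CB · AD = 40/3]
2. C_y = 6  [2·signedArea(CAD) = 140/3 ∩ CB · AD = 40/3]
   → C = (7/3, 6)

C = (7/3, 6)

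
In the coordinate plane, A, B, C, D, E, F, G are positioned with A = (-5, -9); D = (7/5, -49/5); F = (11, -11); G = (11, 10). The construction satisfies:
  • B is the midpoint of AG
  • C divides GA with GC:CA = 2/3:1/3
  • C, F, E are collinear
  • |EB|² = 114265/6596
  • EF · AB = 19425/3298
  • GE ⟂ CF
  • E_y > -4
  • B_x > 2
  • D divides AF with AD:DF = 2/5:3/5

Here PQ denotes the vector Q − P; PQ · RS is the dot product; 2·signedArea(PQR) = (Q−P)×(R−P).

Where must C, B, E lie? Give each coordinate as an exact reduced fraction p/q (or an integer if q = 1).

B = (3, 1/2)
C = (1/3, -8/3)
E = (1339/1649, -5014/1649)

1. C_x = 1/3  [C divides GA with GC:CA = 2/3:1/3]
2. C_y = -8/3  [C divides GA with GC:CA = 2/3:1/3]
   → C = (1/3, -8/3)
3. B_x = 3  [B is the midpoint of AG]
4. B_y = 1/2  [B is the midpoint of AG]
   → B = (3, 1/2)
5. E_x = 1339/1649  [C, F, E are collinear ∩ GE ⟂ CF]
6. E_y = -5014/1649  [C, F, E are collinear ∩ GE ⟂ CF]
   → E = (1339/1649, -5014/1649)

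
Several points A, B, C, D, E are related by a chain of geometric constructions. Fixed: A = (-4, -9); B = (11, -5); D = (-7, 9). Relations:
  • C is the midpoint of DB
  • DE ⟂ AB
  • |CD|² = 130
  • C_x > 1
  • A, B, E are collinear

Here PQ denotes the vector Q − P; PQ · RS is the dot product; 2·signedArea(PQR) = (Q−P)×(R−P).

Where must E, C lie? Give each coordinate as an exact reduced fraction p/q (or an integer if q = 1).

C = (2, 2)
E = (-559/241, -2061/241)

1. E_x = -559/241  [A, B, E are collinear ∩ DE ⟂ AB]
2. E_y = -2061/241  [A, B, E are collinear ∩ DE ⟂ AB]
   → E = (-559/241, -2061/241)
3. C_x = 2  [C is the midpoint of DB]
4. C_y = 2  [C is the midpoint of DB]
   → C = (2, 2)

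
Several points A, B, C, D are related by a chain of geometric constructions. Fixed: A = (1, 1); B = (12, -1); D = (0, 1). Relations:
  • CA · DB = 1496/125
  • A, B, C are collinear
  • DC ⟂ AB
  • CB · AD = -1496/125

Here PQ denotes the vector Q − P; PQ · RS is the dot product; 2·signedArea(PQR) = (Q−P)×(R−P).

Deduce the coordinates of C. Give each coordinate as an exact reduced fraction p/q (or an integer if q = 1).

1. C_x = 4/125  [A, B, C are collinear ∩ DC ⟂ AB]
2. C_y = 147/125  [A, B, C are collinear ∩ DC ⟂ AB]
   → C = (4/125, 147/125)

C = (4/125, 147/125)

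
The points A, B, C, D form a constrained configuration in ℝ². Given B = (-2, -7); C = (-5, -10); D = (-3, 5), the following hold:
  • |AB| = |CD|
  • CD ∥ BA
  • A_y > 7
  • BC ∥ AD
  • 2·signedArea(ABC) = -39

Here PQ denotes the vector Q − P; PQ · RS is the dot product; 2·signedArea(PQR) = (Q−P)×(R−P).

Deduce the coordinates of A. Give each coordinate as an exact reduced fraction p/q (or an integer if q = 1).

1. A_x = 0  [BC ∥ AD ∩ CD ∥ BA]
2. A_y = 8  [BC ∥ AD ∩ CD ∥ BA]
   → A = (0, 8)

A = (0, 8)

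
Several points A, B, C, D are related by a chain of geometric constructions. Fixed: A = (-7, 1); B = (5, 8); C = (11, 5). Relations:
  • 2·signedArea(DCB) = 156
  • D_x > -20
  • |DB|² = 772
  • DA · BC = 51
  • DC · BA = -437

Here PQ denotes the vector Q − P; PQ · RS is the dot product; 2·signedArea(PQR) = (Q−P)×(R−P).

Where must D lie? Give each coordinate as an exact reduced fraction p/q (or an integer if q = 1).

D = (-19, -6)

1. D_x = -19  [2·signedArea(DCB) = 156 ∩ DA · BC = 51]
2. D_y = -6  [2·signedArea(DCB) = 156 ∩ DA · BC = 51]
   → D = (-19, -6)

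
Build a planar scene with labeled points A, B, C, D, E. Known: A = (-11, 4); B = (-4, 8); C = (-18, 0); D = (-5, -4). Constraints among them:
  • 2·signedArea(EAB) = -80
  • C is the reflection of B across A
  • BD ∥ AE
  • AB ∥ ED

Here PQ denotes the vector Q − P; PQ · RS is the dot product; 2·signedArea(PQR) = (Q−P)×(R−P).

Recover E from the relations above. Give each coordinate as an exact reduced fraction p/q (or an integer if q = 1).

1. E_x = -12  [AB ∥ ED ∩ BD ∥ AE]
2. E_y = -8  [AB ∥ ED ∩ BD ∥ AE]
   → E = (-12, -8)

E = (-12, -8)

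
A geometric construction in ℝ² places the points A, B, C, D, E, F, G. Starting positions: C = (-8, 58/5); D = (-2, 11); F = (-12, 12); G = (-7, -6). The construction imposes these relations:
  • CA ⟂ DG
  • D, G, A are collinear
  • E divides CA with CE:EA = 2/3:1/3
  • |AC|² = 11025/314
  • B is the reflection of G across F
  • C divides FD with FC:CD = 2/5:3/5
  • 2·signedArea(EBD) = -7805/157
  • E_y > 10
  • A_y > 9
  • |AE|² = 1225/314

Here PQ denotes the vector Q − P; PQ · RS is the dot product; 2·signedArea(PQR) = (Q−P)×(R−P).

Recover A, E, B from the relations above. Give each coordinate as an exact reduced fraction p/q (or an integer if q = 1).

A = (-727/314, 15587/1570)
B = (-17, 30)
E = (-661/157, 8231/785)

1. A_x = -727/314  [D, G, A are collinear ∩ CA ⟂ DG]
2. A_y = 15587/1570  [D, G, A are collinear ∩ CA ⟂ DG]
   → A = (-727/314, 15587/1570)
3. E_x = -661/157  [E divides CA with CE:EA = 2/3:1/3]
4. E_y = 8231/785  [E divides CA with CE:EA = 2/3:1/3]
   → E = (-661/157, 8231/785)
5. B_x = -17  [B is the reflection of G across F]
6. B_y = 30  [B is the reflection of G across F]
   → B = (-17, 30)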